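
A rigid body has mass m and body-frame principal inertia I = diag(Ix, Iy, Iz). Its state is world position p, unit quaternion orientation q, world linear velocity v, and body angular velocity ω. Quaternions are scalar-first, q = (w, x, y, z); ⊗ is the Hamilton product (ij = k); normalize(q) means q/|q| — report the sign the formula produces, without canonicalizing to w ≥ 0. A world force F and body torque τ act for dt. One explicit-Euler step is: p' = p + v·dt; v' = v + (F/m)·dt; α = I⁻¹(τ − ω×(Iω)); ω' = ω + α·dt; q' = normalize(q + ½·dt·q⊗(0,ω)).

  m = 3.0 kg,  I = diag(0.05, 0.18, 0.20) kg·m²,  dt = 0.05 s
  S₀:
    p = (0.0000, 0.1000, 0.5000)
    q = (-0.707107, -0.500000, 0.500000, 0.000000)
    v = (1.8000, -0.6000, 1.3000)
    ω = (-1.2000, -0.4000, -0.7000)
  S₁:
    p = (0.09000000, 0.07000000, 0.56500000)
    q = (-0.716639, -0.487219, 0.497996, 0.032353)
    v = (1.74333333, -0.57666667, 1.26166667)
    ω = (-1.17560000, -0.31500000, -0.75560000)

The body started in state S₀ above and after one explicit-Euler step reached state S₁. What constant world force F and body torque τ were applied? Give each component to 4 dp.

F = (-3.4000, 1.4000, -2.3000)
τ = (0.0300, 0.1800, -0.1600)

velocity change Δv = (-0.05666667, 0.02333333, -0.03833333)
applied force F = (-3.4000, 1.4000, -2.3000)
ω₁ − ω₀ = (0.02440000, 0.08500000, -0.05560000)
τ = I·(Δω/dt) + ω₀×(Iω₀) = (0.0300, 0.1800, -0.1600)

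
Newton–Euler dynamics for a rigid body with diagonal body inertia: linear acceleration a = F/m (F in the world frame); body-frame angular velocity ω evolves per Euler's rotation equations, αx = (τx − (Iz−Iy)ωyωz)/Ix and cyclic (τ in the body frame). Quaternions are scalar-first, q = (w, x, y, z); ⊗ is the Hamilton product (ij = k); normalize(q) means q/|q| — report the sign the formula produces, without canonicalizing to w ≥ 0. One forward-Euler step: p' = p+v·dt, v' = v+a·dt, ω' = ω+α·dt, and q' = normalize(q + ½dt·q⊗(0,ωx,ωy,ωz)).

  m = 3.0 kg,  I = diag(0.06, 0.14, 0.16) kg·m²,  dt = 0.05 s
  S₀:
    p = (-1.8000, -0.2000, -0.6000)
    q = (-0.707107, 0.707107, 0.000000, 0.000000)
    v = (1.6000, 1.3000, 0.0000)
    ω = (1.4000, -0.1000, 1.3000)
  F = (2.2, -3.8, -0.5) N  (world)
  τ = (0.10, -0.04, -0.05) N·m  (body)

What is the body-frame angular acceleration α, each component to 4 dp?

α = (1.7100, 1.0143, -0.2425)

precession coupling ω×(Iω) = (-0.0026, -0.1820, -0.0112)
angular accel α = (1.7100, 1.0143, -0.2425)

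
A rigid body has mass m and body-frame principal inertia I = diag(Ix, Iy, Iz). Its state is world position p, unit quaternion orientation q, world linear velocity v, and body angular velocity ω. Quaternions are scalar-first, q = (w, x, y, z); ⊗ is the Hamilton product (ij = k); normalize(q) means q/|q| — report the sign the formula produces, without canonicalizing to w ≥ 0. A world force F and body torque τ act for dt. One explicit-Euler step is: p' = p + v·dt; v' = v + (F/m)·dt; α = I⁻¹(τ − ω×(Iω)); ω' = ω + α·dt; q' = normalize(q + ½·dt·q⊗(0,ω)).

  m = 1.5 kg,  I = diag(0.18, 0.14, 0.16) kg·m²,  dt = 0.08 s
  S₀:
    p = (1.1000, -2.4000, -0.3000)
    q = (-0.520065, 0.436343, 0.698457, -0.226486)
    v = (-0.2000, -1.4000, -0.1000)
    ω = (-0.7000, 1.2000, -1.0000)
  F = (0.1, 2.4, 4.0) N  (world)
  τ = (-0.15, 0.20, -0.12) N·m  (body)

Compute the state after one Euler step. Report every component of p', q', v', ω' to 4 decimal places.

angular accel α = (-0.7000, 1.3286, -0.9600)
ω' = ω + α·dt = (-0.7560, 1.3063, -1.0768)
2q̇ = q⊗(0,ω) = (-0.7591943, -0.0626283, -0.0291948, 1.5325965)
updated quaternion q' = (-0.5491, 0.4328, 0.6957, -0.1648)
new position p' = (1.0840, -2.5120, -0.3080)
new velocity v' = (-0.1947, -1.2720, 0.1133)

p' = (1.0840, -2.5120, -0.3080)
q' = (-0.5491, 0.4328, 0.6957, -0.1648)
v' = (-0.1947, -1.2720, 0.1133)
ω' = (-0.7560, 1.3063, -1.0768)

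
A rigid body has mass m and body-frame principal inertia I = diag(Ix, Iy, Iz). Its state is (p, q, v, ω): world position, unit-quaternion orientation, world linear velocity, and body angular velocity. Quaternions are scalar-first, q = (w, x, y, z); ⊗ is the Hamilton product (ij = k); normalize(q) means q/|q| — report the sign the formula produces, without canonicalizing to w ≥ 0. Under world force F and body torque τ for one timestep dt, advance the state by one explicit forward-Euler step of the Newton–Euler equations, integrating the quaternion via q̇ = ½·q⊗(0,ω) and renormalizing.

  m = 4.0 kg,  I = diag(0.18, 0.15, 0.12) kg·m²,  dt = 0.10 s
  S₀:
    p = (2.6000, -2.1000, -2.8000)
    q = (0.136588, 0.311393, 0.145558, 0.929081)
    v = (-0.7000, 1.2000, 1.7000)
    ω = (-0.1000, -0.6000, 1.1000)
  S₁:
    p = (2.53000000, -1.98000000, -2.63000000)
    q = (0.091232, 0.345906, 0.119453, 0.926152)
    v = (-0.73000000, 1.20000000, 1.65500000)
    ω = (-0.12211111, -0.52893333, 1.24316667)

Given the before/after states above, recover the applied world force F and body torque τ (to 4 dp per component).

F = (-1.2000, 0.0000, -1.8000)
τ = (-0.0200, 0.1000, 0.1700)

v₁ − v₀ = (-0.03000000, 0.00000000, -0.04500000)
m·(v₁−v₀)/dt = (-1.2000, 0.0000, -1.8000)
Δω = ω₁−ω₀ = (-0.02211111, 0.07106667, 0.14316667)
precession coupling = (0.0198, -0.0066, -0.0018)
τ = I·(Δω/dt) + ω₀×(Iω₀) = (-0.0200, 0.1000, 0.1700)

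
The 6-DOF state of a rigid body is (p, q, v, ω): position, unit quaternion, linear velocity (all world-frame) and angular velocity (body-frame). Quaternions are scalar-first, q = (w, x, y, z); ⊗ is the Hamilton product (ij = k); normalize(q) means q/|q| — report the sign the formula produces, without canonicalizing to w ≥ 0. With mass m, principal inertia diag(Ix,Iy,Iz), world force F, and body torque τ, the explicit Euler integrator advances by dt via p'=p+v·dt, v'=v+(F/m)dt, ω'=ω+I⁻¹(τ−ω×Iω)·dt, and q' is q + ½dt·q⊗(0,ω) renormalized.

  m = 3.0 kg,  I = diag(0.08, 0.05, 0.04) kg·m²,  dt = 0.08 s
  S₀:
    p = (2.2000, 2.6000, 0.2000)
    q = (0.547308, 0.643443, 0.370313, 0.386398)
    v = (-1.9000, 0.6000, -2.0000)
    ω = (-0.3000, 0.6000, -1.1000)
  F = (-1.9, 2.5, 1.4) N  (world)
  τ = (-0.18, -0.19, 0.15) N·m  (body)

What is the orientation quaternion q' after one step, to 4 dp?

q' = (0.5624, 0.6105, 0.4066, 0.3817)

q⊗(0,ω) = (0.3958829, -0.8033755, 0.9202527, -0.1048791)
updated quaternion q' = (0.5624, 0.6105, 0.4066, 0.3817)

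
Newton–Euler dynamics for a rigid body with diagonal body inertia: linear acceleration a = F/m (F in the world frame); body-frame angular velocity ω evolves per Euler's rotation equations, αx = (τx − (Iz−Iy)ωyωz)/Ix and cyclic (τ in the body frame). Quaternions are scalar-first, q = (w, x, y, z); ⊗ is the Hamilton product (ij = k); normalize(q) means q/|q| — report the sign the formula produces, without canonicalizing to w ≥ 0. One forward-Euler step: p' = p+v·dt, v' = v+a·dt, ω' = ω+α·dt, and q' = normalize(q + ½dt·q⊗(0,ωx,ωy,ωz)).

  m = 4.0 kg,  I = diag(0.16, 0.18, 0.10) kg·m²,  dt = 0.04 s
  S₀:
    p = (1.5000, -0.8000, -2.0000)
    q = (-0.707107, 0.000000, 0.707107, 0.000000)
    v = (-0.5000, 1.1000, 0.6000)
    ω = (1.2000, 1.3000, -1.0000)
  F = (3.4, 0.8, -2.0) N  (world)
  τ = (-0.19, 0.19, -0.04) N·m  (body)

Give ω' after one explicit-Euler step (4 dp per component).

ω×(Iω) gyroscopic = (0.1040, -0.0720, 0.0312)
(τ − ω×Iω)/I = (-1.8375, 1.4556, -0.7120)
ω' = ω + α·dt = (1.1265, 1.3582, -1.0285)

ω' = (1.1265, 1.3582, -1.0285)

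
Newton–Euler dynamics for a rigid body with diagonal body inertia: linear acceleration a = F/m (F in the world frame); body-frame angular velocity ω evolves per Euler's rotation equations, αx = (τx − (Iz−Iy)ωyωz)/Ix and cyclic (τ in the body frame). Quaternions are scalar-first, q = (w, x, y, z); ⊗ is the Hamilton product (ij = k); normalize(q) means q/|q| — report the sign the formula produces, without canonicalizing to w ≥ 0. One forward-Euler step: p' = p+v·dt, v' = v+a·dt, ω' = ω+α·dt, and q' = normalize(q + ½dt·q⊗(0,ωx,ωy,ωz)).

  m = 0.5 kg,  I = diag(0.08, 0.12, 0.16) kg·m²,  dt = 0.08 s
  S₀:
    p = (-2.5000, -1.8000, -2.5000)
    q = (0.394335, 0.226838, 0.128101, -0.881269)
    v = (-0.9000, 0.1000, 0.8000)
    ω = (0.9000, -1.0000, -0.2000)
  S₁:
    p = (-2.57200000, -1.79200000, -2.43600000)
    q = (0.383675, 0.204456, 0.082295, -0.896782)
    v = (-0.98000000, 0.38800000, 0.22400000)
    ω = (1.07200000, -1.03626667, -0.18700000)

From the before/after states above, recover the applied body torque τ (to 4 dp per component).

Δω = ω₁−ω₀ = (0.17200000, -0.03626667, 0.01300000)
ω₀×(Iω₀) = (0.0080, 0.0144, -0.0360)
applied torque τ = (0.1800, -0.0400, -0.0100)

τ = (0.1800, -0.0400, -0.0100)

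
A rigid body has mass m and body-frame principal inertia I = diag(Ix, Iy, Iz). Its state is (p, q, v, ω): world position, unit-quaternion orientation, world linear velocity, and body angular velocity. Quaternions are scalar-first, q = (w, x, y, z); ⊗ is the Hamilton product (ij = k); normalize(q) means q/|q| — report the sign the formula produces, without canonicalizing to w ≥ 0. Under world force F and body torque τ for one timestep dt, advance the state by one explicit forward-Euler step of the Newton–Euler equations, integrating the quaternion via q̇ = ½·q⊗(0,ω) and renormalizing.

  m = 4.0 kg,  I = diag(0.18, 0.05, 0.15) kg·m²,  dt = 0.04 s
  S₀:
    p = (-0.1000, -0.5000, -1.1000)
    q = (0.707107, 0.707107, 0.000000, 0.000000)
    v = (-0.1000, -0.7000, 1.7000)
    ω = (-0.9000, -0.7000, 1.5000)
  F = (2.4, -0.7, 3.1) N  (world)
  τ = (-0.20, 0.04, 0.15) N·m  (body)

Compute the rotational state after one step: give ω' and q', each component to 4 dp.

ω' = (-0.9211, -0.6356, 1.5618)
q' = (0.7193, 0.6939, -0.0311, 0.0113)

ω×(Iω) gyroscopic = (-0.1050, -0.0405, -0.0819)
angular accel α = (-0.5278, 1.6100, 1.5460)
ω' = ω + α·dt = (-0.9211, -0.6356, 1.5618)
q⊗(0,ω) = (0.6363963, -0.6363963, -1.5556354, 0.5656856)
q + ½dt·q⊗(0,ω), renormalized = (0.7193, 0.6939, -0.0311, 0.0113)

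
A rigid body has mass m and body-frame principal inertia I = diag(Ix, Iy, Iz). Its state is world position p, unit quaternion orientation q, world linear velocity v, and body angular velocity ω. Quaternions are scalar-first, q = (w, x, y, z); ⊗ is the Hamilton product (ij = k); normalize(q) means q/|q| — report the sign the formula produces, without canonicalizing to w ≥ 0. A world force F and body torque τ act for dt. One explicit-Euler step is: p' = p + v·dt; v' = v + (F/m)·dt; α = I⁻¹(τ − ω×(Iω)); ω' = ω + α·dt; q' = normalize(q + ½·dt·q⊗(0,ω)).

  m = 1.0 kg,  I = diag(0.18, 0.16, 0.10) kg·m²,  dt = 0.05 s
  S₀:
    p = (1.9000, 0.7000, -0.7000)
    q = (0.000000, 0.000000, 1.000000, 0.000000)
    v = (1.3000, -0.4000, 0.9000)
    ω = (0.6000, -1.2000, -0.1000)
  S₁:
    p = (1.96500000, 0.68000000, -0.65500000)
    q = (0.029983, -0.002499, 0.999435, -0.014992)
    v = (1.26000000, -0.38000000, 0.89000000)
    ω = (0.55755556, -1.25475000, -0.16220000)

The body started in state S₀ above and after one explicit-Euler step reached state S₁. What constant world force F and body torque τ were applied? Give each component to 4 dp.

F = (-0.8000, 0.4000, -0.2000)
τ = (-0.1600, -0.1800, -0.1100)

v₁ − v₀ = (-0.04000000, 0.02000000, -0.01000000)
F = m·Δv/dt = (-0.8000, 0.4000, -0.2000)
ω₁ − ω₀ = (-0.04244444, -0.05475000, -0.06220000)
ω₀×(Iω₀) = (-0.0072, -0.0048, 0.0144)
applied torque τ = (-0.1600, -0.1800, -0.1100)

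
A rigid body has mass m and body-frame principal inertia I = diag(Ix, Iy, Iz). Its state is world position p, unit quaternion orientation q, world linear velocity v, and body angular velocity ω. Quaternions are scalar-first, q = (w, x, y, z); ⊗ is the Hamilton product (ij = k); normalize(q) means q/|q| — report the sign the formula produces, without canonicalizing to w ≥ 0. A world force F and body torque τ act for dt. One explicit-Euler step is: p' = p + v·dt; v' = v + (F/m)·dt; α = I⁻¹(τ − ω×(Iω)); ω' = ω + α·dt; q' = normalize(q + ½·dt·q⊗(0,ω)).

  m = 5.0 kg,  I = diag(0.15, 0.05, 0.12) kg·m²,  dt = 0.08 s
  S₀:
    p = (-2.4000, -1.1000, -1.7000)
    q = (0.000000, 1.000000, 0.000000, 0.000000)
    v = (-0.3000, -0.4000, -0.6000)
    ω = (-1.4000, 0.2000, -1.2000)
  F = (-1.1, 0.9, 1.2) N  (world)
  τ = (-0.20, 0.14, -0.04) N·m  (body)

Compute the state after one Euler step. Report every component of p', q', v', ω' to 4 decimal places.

p' = p + v·dt = (-2.4240, -1.1320, -1.7480)
v + (F/m)dt = (-0.3176, -0.3856, -0.5808)
gyro term ω×Iω = (-0.0168, 0.0504, 0.0280)
angular accel α = (-1.2213, 1.7920, -0.5667)
ω' = ω + α·dt = (-1.4977, 0.3434, -1.2453)
2q̇ = q⊗(0,ω) = (1.4000000, 0.0000000, 1.2000000, 0.2000000)
q' = normalize(q + ½dt·q⊗(0,ω)) = (0.0558, 0.9973, 0.0479, 0.0080)

p' = (-2.4240, -1.1320, -1.7480)
q' = (0.0558, 0.9973, 0.0479, 0.0080)
v' = (-0.3176, -0.3856, -0.5808)
ω' = (-1.4977, 0.3434, -1.2453)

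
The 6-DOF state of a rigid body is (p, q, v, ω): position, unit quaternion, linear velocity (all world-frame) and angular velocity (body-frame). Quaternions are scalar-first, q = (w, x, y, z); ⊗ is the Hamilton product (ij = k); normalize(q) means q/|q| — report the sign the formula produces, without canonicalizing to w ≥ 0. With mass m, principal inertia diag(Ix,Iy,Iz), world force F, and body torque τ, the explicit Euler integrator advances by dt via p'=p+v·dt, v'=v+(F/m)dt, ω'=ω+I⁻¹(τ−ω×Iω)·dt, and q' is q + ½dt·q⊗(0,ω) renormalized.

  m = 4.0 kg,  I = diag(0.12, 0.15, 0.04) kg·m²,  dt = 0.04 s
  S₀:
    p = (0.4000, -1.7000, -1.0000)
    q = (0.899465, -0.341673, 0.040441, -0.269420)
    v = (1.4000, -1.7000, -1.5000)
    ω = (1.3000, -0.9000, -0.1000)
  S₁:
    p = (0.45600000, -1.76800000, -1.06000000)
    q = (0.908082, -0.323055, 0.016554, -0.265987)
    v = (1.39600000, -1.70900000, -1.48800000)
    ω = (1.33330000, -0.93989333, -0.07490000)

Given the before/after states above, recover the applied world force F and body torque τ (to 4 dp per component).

Δω = ω₁−ω₀ = (0.03330000, -0.03989333, 0.02510000)
ω₀×(Iω₀) = (-0.0099, -0.0104, -0.0351)
applied torque τ = (0.0900, -0.1600, -0.0100)
Δv = v₁−v₀ = (-0.00400000, -0.00900000, 0.01200000)
F = m·Δv/dt = (-0.4000, -0.9000, 1.2000)

F = (-0.4000, -0.9000, 1.2000)
τ = (0.0900, -0.1600, -0.0100)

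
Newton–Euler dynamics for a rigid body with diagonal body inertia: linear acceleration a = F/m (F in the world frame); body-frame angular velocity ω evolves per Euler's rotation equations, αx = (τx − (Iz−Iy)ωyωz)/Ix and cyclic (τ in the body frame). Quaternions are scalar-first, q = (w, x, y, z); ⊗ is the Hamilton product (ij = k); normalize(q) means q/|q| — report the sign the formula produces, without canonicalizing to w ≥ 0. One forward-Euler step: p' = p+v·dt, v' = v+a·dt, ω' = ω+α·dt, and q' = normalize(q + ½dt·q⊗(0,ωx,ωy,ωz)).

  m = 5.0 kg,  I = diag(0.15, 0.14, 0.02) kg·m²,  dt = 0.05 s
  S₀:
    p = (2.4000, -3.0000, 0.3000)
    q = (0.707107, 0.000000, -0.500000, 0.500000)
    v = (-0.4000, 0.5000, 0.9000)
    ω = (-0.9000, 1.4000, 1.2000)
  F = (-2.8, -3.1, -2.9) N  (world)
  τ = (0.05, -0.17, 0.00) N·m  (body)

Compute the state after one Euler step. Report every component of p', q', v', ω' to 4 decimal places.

p' = (2.3800, -2.9750, 0.3450)
q' = (0.7087, -0.0483, -0.4859, 0.5093)
v' = (-0.4280, 0.4690, 0.8710)
ω' = (-0.8161, 1.3894, 1.1685)

ω×(Iω) gyroscopic = (-0.2016, -0.1404, 0.0126)
angular accel α = (1.6773, -0.2114, -0.6300)
new body rate ω' = (-0.8161, 1.3894, 1.1685)
Hamilton product q⊗(0,ω) = (0.1000000, -1.9363963, 0.5399498, 0.3985284)
updated quaternion q' = (0.7087, -0.0483, -0.4859, 0.5093)
new position p' = (2.3800, -2.9750, 0.3450)
new velocity v' = (-0.4280, 0.4690, 0.8710)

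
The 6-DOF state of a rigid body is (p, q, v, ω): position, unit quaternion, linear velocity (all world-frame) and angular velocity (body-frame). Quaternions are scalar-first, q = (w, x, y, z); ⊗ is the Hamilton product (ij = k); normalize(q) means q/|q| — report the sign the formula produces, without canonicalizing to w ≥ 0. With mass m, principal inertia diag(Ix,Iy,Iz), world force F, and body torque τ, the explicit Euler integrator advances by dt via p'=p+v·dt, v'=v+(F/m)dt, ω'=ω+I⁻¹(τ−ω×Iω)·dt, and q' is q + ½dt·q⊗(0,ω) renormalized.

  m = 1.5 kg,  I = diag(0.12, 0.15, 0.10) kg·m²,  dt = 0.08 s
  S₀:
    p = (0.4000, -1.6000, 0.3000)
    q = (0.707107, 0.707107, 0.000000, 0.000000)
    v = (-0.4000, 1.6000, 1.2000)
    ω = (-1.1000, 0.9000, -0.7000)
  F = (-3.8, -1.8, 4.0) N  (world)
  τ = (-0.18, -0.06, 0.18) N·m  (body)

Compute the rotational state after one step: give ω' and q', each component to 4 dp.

ω' = (-1.2410, 0.8598, -0.5322)
q' = (0.7367, 0.6746, 0.0452, 0.0056)

ω×(Iω) gyroscopic = (0.0315, 0.0154, -0.0297)
(τ − ω×Iω)/I = (-1.7625, -0.5027, 2.0970)
ω' = ω + α·dt = (-1.2410, 0.8598, -0.5322)
2q̇ = q⊗(0,ω) = (0.7778177, -0.7778177, 1.1313712, 0.1414214)
q + ½dt·q⊗(0,ω), renormalized = (0.7367, 0.6746, 0.0452, 0.0056)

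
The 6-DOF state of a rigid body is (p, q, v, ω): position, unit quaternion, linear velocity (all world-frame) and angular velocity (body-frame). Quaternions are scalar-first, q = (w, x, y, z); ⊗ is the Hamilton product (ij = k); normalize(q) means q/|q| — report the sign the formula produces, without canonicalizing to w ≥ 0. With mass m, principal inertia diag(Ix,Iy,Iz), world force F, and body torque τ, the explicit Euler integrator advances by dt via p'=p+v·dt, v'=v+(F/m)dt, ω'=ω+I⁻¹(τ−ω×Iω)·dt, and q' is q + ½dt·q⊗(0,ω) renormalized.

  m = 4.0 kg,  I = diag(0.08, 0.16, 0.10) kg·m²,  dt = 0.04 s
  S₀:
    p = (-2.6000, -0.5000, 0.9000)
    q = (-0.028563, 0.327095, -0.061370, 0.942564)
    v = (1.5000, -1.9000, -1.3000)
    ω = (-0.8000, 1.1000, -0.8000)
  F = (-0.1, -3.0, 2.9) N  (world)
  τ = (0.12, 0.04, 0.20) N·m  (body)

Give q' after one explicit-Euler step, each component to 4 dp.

q' = (-0.0069, 0.3076, -0.0718, 0.9488)

Hamilton product q⊗(0,ω) = (1.0832342, -0.9648740, -0.5237945, 0.3335589)
q' = normalize(q + ½dt·q⊗(0,ω)) = (-0.0069, 0.3076, -0.0718, 0.9488)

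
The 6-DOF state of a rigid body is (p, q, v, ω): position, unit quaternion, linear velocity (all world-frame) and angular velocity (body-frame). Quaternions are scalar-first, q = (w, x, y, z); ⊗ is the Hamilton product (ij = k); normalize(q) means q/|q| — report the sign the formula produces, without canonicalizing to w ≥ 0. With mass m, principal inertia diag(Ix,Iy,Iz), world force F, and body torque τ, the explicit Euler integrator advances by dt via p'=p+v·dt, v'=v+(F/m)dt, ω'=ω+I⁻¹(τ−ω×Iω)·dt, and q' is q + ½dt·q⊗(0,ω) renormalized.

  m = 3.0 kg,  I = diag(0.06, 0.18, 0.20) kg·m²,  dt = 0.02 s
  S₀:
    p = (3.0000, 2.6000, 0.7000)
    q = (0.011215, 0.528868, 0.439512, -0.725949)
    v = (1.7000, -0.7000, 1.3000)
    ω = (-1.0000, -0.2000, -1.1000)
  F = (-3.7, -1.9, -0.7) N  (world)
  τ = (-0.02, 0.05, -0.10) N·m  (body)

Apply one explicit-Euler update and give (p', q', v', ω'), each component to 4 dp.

p' = (3.0340, 2.5860, 0.7260)
q' = (0.0094, 0.5224, 0.4525, -0.7227)
v' = (1.6753, -0.7127, 1.2953)
ω' = (-1.0081, -0.1773, -1.1124)

a = F/m = (-1.2333, -0.6333, -0.2333)
p' = p + v·dt = (3.0340, 2.5860, 0.7260)
v + (F/m)dt = (1.6753, -0.7127, 1.2953)
ω×(Iω) gyroscopic = (0.0044, -0.1540, 0.0240)
(τ − ω×Iω)/I = (-0.4067, 1.1333, -0.6200)
new body rate ω' = (-1.0081, -0.1773, -1.1124)
Hamilton product q⊗(0,ω) = (-0.1817735, -0.6398680, 1.3054608, 0.3214019)
updated quaternion q' = (0.0094, 0.5224, 0.4525, -0.7227)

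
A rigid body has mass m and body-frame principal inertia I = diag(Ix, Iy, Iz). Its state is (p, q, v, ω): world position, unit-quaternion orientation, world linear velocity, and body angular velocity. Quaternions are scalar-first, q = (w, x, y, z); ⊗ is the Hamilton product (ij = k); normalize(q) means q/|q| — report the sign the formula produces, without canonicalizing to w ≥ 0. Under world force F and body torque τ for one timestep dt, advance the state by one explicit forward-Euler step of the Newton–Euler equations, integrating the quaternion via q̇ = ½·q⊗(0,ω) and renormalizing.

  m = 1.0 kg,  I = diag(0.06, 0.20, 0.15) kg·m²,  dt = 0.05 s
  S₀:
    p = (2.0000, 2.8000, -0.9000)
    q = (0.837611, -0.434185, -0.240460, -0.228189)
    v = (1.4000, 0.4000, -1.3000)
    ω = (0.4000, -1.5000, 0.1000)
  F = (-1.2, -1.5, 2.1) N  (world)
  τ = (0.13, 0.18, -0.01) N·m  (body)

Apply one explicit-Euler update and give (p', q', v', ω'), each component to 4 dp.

p' = (2.0700, 2.8200, -0.9650)
q' = (0.8329, -0.4346, -0.2729, -0.2073)
v' = (1.3400, 0.3250, -1.1950)
ω' = (0.5021, -1.4541, 0.1247)

(τ − ω×Iω)/I = (2.0417, 0.9180, 0.4933)
new body rate ω' = (0.5021, -1.4541, 0.1247)
q⊗(0,ω) = (-0.1641971, -0.0312851, -1.3042736, 0.8312226)
q' = normalize(q + ½dt·q⊗(0,ω)) = (0.8329, -0.4346, -0.2729, -0.2073)
a = (-1.2000, -1.5000, 2.1000)
new position p' = (2.0700, 2.8200, -0.9650)
new velocity v' = (1.3400, 0.3250, -1.1950)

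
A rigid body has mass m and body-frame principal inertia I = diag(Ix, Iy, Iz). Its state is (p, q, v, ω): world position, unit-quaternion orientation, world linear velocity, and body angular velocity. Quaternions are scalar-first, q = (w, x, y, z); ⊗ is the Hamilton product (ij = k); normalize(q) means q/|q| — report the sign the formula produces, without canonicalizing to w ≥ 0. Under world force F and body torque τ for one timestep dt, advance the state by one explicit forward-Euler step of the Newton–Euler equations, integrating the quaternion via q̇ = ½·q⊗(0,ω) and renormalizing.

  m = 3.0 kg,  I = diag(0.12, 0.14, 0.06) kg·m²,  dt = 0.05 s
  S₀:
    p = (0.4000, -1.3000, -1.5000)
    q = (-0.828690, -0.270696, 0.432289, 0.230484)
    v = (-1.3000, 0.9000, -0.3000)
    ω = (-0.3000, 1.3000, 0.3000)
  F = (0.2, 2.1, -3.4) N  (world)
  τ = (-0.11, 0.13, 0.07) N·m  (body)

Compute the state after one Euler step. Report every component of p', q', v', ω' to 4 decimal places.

precession coupling ω×(Iω) = (-0.0312, -0.0054, -0.0078)
angular accel α = (-0.6567, 0.9671, 1.2967)
new body rate ω' = (-0.3328, 1.3484, 0.3648)
q⊗(0,ω) = (-0.7123297, 0.0786645, -1.0652334, -0.4708251)
q' = normalize(q + ½dt·q⊗(0,ω)) = (-0.8460, -0.2686, 0.4054, 0.2186)
new position p' = (0.3350, -1.2550, -1.5150)
v' = v + a·dt = (-1.2967, 0.9350, -0.3567)

p' = (0.3350, -1.2550, -1.5150)
q' = (-0.8460, -0.2686, 0.4054, 0.2186)
v' = (-1.2967, 0.9350, -0.3567)
ω' = (-0.3328, 1.3484, 0.3648)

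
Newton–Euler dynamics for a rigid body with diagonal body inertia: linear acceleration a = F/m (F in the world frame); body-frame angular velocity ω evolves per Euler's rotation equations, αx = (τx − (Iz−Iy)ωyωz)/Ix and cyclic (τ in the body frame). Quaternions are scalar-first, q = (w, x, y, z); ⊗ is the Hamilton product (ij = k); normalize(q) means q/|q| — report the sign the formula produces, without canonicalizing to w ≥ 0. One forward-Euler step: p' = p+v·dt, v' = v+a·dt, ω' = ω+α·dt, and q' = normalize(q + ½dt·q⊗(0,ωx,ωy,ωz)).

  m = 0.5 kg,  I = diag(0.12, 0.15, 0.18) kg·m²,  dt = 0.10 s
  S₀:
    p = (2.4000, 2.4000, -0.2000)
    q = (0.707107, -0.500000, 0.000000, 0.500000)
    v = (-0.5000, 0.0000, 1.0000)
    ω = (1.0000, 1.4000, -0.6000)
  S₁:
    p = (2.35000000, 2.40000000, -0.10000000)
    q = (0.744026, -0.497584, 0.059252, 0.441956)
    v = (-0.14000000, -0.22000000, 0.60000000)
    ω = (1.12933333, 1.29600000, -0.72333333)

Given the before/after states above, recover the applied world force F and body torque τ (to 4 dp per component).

Δω = ω₁−ω₀ = (0.12933333, -0.10400000, -0.12333333)
gyro term ω₀×Iω₀ = (-0.0252, 0.0360, 0.0420)
τ = I·(Δω/dt) + ω₀×(Iω₀) = (0.1300, -0.1200, -0.1800)
Δv = v₁−v₀ = (0.36000000, -0.22000000, -0.40000000)
applied force F = (1.8000, -1.1000, -2.0000)

F = (1.8000, -1.1000, -2.0000)
τ = (0.1300, -0.1200, -0.1800)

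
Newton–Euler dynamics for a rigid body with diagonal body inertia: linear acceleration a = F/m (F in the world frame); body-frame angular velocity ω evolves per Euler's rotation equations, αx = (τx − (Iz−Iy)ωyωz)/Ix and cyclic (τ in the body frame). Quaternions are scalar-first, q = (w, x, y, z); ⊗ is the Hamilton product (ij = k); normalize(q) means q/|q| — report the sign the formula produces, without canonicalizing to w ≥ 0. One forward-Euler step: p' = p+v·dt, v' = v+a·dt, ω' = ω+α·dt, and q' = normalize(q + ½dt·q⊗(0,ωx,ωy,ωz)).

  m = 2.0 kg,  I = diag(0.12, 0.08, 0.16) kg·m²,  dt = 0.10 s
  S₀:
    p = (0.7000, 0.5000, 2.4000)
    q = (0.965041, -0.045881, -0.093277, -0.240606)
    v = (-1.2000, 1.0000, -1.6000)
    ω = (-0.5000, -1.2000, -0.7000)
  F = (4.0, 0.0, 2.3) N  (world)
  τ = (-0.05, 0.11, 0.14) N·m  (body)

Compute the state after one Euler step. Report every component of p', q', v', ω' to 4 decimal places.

gyro term ω×Iω = (0.0672, -0.0140, -0.0240)
α = I⁻¹(τ − ω×Iω) = (-0.9767, 1.5500, 1.0250)
ω' = ω + α·dt = (-0.5977, -1.0450, -0.5975)
Hamilton product q⊗(0,ω) = (-0.3032971, -0.7059538, -1.0698629, -0.6671100)
updated quaternion q' = (0.9473, -0.0810, -0.1464, -0.2732)
linear accel F/m = (2.0000, 0.0000, 1.1500)
new position p' = (0.5800, 0.6000, 2.2400)
new velocity v' = (-1.0000, 1.0000, -1.4850)

p' = (0.5800, 0.6000, 2.2400)
q' = (0.9473, -0.0810, -0.1464, -0.2732)
v' = (-1.0000, 1.0000, -1.4850)
ω' = (-0.5977, -1.0450, -0.5975)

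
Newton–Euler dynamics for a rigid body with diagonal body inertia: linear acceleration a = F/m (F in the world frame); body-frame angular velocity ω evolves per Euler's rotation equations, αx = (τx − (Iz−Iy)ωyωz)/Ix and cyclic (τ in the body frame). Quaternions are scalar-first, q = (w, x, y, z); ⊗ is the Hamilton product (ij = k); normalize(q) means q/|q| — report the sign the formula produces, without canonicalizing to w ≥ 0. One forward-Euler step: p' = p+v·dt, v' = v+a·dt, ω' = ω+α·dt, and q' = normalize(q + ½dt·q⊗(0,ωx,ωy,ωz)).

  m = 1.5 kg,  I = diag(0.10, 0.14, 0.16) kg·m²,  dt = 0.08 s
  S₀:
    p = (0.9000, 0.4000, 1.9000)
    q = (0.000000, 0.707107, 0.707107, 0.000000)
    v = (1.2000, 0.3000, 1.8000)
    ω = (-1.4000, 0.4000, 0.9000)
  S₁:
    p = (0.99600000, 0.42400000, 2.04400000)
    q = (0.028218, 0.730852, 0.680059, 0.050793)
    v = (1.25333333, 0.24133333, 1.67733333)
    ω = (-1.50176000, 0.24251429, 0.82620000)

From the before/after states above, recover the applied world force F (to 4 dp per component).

velocity change Δv = (0.05333333, -0.05866667, -0.12266667)
applied force F = (1.0000, -1.1000, -2.3000)

F = (1.0000, -1.1000, -2.3000)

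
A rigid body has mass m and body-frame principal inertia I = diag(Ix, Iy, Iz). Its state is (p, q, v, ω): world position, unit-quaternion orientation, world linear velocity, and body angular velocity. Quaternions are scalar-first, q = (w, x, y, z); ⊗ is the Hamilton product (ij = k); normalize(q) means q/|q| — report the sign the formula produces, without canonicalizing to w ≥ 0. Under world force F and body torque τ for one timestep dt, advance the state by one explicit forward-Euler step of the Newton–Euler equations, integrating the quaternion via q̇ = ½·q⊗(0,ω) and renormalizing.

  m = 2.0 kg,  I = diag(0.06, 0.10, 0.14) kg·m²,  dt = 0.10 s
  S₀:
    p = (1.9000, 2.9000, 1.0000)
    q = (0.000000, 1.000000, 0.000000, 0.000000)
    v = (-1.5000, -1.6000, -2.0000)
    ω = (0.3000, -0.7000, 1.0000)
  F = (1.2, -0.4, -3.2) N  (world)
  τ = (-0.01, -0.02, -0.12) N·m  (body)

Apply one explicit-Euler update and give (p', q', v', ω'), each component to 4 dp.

p' = (1.7500, 2.7400, 0.8000)
q' = (-0.0150, 0.9980, -0.0499, -0.0349)
v' = (-1.4400, -1.6200, -2.1600)
ω' = (0.3300, -0.6960, 0.9203)

linear accel F/m = (0.6000, -0.2000, -1.6000)
p + v·dt = (1.7500, 2.7400, 0.8000)
v' = v + a·dt = (-1.4400, -1.6200, -2.1600)
angular accel α = (0.3000, 0.0400, -0.7971)
ω + α·dt = (0.3300, -0.6960, 0.9203)
q⊗(0,ω) = (-0.3000000, 0.0000000, -1.0000000, -0.7000000)
updated quaternion q' = (-0.0150, 0.9980, -0.0499, -0.0349)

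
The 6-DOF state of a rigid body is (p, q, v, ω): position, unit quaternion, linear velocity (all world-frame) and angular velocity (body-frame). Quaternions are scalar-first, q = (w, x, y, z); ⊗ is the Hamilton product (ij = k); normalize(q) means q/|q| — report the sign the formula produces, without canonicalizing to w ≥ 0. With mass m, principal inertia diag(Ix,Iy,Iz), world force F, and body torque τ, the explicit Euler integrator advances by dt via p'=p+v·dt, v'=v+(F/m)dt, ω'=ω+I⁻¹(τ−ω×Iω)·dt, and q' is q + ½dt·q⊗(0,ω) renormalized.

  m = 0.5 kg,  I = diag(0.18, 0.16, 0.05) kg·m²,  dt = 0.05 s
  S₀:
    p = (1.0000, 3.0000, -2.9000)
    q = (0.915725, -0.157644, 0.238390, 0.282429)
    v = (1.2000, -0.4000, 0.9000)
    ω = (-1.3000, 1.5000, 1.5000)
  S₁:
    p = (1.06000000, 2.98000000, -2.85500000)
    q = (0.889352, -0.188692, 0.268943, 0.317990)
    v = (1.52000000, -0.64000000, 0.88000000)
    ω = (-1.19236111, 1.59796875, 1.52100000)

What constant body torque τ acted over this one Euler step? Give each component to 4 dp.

τ = (0.1400, 0.0600, 0.0600)

Δω = ω₁−ω₀ = (0.10763889, 0.09796875, 0.02100000)
τ = I·(Δω/dt) + ω₀×(Iω₀) = (0.1400, 0.0600, 0.0600)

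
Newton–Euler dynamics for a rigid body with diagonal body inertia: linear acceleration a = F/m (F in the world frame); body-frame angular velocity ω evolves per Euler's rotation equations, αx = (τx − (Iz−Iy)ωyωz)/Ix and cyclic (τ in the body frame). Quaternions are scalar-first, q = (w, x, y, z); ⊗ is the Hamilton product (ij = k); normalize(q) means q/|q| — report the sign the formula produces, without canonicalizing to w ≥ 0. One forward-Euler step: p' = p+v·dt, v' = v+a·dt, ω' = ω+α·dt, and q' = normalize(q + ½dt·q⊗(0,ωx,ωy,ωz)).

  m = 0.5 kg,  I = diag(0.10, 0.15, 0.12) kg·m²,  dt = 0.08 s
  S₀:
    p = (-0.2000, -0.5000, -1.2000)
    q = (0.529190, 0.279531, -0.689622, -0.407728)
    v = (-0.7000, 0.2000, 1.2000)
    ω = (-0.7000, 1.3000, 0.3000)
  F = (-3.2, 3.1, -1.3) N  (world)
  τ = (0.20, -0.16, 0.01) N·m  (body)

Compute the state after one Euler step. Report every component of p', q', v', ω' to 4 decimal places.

p' = (-0.2560, -0.4840, -1.1040)
q' = (0.5767, 0.2771, -0.6529, -0.4054)
v' = (-1.2120, 0.6960, 0.9920)
ω' = (-0.5306, 1.2124, 0.3370)

p' = p + v·dt = (-0.2560, -0.4840, -1.1040)
v + (F/m)dt = (-1.2120, 0.6960, 0.9920)
gyro term ω×Iω = (-0.0117, 0.0042, -0.0455)
(τ − ω×Iω)/I = (2.1170, -1.0947, 0.4625)
ω + α·dt = (-0.5306, 1.2124, 0.3370)
q⊗(0,ω) = (1.2144987, -0.0472732, 0.8894973, 0.0394119)
q + ½dt·q⊗(0,ω), renormalized = (0.5767, 0.2771, -0.6529, -0.4054)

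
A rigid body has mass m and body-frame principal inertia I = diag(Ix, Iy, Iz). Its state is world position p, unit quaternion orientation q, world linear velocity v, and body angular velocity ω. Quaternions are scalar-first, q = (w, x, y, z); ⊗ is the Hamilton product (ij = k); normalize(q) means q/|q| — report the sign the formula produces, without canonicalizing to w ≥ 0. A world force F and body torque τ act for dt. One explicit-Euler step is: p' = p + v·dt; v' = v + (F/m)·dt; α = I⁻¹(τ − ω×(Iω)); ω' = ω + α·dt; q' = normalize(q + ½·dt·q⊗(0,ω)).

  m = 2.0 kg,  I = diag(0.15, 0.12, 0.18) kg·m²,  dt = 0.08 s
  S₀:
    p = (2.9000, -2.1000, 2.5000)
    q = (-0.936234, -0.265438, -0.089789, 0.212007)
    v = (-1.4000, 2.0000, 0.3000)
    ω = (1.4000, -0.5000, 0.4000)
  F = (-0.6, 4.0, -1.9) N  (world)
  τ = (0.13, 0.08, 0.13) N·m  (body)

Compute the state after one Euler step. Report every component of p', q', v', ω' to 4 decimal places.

p' = (2.7880, -1.9400, 2.5240)
q' = (-0.9248, -0.3145, -0.0548, 0.2070)
v' = (-1.4240, 2.1600, 0.2240)
ω' = (1.4757, -0.4355, 0.4484)

a = F/m = (-0.3000, 2.0000, -0.9500)
p + v·dt = (2.7880, -1.9400, 2.5240)
v' = v + a·dt = (-1.4240, 2.1600, 0.2240)
gyro term ω×Iω = (-0.0120, -0.0168, 0.0210)
angular accel α = (0.9467, 0.8067, 0.6056)
new body rate ω' = (1.4757, -0.4355, 0.4484)
q⊗(0,ω) = (0.2419159, -1.2406397, 0.8711020, -0.1160700)
q + ½dt·q⊗(0,ω), renormalized = (-0.9248, -0.3145, -0.0548, 0.2070)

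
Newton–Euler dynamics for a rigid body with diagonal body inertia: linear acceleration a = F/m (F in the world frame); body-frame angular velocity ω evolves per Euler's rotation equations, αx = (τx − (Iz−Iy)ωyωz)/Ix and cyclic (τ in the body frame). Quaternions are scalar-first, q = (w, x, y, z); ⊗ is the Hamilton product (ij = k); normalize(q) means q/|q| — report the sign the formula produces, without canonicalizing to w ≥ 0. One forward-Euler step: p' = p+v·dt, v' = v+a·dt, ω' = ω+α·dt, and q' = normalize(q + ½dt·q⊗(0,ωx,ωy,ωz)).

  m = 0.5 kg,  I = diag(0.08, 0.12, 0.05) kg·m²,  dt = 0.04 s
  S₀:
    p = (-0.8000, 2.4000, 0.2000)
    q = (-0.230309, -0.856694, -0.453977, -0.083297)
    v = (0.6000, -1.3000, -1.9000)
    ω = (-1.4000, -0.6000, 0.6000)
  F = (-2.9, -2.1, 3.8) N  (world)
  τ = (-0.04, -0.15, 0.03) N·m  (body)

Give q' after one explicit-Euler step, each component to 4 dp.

q' = (-0.2586, -0.8562, -0.4384, -0.0884)

q⊗(0,ω) = (-1.4217796, 0.0000682, 0.7688176, -0.2597368)
q' = normalize(q + ½dt·q⊗(0,ω)) = (-0.2586, -0.8562, -0.4384, -0.0884)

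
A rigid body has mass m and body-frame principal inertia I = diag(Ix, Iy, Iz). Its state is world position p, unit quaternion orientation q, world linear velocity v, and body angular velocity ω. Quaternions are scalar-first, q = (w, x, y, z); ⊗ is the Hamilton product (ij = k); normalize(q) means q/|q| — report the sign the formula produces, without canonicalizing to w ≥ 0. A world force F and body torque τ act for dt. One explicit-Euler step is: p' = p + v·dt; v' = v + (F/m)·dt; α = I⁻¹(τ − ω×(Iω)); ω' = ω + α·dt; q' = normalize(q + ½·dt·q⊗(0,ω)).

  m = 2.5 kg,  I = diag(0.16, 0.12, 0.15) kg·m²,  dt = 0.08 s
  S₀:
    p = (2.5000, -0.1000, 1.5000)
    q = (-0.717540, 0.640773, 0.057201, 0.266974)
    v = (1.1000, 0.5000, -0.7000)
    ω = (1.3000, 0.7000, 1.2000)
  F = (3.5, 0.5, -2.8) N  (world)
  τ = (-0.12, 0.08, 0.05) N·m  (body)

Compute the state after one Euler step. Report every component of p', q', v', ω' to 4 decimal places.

p' = (2.5880, -0.0600, 1.4440)
q' = (-0.7631, 0.5970, 0.0202, 0.2468)
v' = (1.2120, 0.5160, -0.7896)
ω' = (1.2274, 0.7429, 1.2461)

α = I⁻¹(τ − ω×Iω) = (-0.9075, 0.5367, 0.5760)
ω + α·dt = (1.2274, 0.7429, 1.2461)
2q̇ = q⊗(0,ω) = (-1.1934144, -1.0510426, -0.9241394, -0.4868682)
q + ½dt·q⊗(0,ω), renormalized = (-0.7631, 0.5970, 0.0202, 0.2468)
new position p' = (2.5880, -0.0600, 1.4440)
v + (F/m)dt = (1.2120, 0.5160, -0.7896)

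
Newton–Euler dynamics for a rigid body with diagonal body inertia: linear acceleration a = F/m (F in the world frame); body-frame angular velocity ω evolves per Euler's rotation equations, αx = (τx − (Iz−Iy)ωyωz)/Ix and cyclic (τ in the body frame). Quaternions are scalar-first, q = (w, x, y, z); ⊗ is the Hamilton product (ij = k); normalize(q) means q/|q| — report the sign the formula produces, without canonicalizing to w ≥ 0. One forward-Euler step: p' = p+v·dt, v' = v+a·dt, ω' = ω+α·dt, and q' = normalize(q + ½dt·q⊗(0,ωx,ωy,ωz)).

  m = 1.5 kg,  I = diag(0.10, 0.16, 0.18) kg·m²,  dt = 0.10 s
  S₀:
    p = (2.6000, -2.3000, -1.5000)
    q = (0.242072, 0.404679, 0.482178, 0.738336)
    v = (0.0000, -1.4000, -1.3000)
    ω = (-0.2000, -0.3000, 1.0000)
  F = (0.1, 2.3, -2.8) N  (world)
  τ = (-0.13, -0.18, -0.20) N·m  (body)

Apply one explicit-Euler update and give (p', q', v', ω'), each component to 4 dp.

new position p' = (2.6000, -2.4400, -1.6300)
v + (F/m)dt = (0.0067, -1.2467, -1.4867)
ω×(Iω) gyroscopic = (-0.0060, 0.0160, 0.0036)
(τ − ω×Iω)/I = (-1.2400, -1.2250, -1.1311)
ω' = ω + α·dt = (-0.3240, -0.4225, 0.8869)
Hamilton product q⊗(0,ω) = (-0.5127468, 0.6552644, -0.6249678, 0.2171039)
q + ½dt·q⊗(0,ω), renormalized = (0.2161, 0.4368, 0.4503, 0.7481)

p' = (2.6000, -2.4400, -1.6300)
q' = (0.2161, 0.4368, 0.4503, 0.7481)
v' = (0.0067, -1.2467, -1.4867)
ω' = (-0.3240, -0.4225, 0.8869)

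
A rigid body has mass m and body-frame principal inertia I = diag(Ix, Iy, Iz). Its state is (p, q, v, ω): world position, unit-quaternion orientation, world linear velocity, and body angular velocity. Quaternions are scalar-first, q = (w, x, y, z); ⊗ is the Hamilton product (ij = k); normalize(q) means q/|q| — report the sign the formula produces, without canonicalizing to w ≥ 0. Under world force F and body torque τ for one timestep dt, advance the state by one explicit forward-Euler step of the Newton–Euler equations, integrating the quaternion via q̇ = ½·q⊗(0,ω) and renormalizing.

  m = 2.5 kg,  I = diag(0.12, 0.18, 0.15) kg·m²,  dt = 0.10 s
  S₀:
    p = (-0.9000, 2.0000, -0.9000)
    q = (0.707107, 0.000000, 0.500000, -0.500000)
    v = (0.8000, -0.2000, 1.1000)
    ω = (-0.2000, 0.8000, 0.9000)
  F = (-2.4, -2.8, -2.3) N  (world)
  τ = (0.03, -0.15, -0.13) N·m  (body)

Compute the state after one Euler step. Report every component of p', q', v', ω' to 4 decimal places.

p' = (-0.8200, 1.9800, -0.7900)
q' = (0.7083, 0.0354, 0.5323, -0.4623)
v' = (0.7040, -0.3120, 1.0080)
ω' = (-0.1570, 0.7137, 0.8197)

linear accel F/m = (-0.9600, -1.1200, -0.9200)
p' = p + v·dt = (-0.8200, 1.9800, -0.7900)
v' = v + a·dt = (0.7040, -0.3120, 1.0080)
(τ − ω×Iω)/I = (0.4300, -0.8633, -0.8027)
ω + α·dt = (-0.1570, 0.7137, 0.8197)
q⊗(0,ω) = (0.0500000, 0.7085786, 0.6656856, 0.7363963)
updated quaternion q' = (0.7083, 0.0354, 0.5323, -0.4623)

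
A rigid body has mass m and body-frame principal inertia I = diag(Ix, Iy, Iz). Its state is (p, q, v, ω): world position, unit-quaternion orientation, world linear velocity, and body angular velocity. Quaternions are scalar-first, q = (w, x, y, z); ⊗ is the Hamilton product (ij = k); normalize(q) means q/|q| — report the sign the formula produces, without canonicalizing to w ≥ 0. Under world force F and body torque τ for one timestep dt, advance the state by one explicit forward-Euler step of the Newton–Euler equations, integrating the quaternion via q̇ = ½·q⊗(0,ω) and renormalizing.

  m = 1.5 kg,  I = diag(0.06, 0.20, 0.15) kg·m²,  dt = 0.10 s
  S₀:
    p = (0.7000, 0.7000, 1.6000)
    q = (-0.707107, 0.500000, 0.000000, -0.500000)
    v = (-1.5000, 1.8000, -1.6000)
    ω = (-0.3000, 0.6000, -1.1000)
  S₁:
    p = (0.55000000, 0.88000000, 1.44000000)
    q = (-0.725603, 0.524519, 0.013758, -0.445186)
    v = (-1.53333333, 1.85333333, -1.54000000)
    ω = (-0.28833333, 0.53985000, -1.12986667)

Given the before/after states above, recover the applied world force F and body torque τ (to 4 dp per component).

velocity change Δv = (-0.03333333, 0.05333333, 0.06000000)
applied force F = (-0.5000, 0.8000, 0.9000)
ω₁ − ω₀ = (0.01166667, -0.06015000, -0.02986667)
I·α + gyro = (0.0400, -0.1500, -0.0700)

F = (-0.5000, 0.8000, 0.9000)
τ = (0.0400, -0.1500, -0.0700)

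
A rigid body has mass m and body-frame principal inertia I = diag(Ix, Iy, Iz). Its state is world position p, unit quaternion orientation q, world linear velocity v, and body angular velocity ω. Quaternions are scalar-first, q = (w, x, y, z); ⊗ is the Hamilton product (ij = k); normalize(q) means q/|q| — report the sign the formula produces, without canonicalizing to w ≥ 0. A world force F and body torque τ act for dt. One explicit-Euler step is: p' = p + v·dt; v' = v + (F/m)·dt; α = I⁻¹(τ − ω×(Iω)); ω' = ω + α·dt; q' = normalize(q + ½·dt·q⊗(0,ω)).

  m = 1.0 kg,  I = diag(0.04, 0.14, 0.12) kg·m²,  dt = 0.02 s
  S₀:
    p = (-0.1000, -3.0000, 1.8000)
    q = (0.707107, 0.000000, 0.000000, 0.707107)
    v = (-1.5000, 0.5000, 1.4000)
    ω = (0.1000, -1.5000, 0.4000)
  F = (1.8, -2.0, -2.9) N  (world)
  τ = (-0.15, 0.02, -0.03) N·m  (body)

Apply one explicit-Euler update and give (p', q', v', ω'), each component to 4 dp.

gyro term ω×Iω = (0.0120, -0.0032, -0.0150)
(τ − ω×Iω)/I = (-4.0500, 0.1657, -0.1250)
new body rate ω' = (0.0190, -1.4967, 0.3975)
2q̇ = q⊗(0,ω) = (-0.2828428, 1.1313712, -0.9899498, 0.2828428)
updated quaternion q' = (0.7042, 0.0113, -0.0099, 0.7098)
a = (1.8000, -2.0000, -2.9000)
p' = p + v·dt = (-0.1300, -2.9900, 1.8280)
v' = v + a·dt = (-1.4640, 0.4600, 1.3420)

p' = (-0.1300, -2.9900, 1.8280)
q' = (0.7042, 0.0113, -0.0099, 0.7098)
v' = (-1.4640, 0.4600, 1.3420)
ω' = (0.0190, -1.4967, 0.3975)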